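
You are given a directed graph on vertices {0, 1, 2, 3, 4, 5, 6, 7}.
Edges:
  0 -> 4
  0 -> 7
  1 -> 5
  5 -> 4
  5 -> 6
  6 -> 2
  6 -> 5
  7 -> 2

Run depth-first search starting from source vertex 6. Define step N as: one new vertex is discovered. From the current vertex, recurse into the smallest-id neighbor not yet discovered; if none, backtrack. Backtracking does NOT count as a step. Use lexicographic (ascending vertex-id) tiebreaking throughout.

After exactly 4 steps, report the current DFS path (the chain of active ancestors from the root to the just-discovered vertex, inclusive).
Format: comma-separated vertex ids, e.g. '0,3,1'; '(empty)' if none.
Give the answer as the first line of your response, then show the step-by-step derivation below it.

6,5,4

step 1: discover 6; path=6; order=6
step 2: discover 2; path=6>2; order=6,2
step 3: discover 5; path=6>5; order=6,2,5
step 4: discover 4; path=6>5>4; order=6,2,5,4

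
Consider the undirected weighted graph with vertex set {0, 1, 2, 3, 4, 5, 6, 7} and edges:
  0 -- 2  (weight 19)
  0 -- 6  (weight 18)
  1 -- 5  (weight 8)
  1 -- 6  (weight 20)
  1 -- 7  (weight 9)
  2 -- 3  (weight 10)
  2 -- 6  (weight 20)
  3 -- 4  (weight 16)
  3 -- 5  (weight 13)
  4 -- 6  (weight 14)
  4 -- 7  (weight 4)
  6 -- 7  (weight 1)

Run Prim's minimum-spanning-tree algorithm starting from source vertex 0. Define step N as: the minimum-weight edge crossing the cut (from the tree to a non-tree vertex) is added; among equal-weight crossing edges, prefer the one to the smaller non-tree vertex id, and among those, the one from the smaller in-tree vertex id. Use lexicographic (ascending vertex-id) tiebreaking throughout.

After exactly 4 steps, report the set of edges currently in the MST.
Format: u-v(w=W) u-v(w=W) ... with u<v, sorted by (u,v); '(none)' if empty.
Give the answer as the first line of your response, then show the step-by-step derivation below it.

0-6(w=18) 1-7(w=9) 4-7(w=4) 6-7(w=1)

step 1: add edge 0-6 (w=18); MST = {0-6(w=18)}
step 2: add edge 6-7 (w=1); MST = {0-6(w=18) 6-7(w=1)}
step 3: add edge 4-7 (w=4); MST = {0-6(w=18) 4-7(w=4) 6-7(w=1)}
step 4: add edge 1-7 (w=9); MST = {0-6(w=18) 1-7(w=9) 4-7(w=4) 6-7(w=1)}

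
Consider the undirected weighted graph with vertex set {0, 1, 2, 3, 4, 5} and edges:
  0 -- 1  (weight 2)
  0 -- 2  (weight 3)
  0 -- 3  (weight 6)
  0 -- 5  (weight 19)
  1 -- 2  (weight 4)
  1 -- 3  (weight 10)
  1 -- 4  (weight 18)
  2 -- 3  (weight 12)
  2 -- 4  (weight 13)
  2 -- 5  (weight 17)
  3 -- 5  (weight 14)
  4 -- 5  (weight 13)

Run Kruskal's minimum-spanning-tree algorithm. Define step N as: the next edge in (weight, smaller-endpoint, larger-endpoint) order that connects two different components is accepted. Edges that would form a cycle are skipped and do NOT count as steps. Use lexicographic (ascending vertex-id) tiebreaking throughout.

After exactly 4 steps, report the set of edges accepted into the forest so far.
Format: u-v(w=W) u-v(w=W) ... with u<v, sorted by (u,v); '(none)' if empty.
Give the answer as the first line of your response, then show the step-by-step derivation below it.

0-1(w=2) 0-2(w=3) 0-3(w=6) 2-4(w=13)

step 1: add edge 0-1 (w=2); MST = {0-1(w=2)}
step 2: add edge 0-2 (w=3); MST = {0-1(w=2) 0-2(w=3)}
step 3: add edge 0-3 (w=6); MST = {0-1(w=2) 0-2(w=3) 0-3(w=6)}
step 4: add edge 2-4 (w=13); MST = {0-1(w=2) 0-2(w=3) 0-3(w=6) 2-4(w=13)}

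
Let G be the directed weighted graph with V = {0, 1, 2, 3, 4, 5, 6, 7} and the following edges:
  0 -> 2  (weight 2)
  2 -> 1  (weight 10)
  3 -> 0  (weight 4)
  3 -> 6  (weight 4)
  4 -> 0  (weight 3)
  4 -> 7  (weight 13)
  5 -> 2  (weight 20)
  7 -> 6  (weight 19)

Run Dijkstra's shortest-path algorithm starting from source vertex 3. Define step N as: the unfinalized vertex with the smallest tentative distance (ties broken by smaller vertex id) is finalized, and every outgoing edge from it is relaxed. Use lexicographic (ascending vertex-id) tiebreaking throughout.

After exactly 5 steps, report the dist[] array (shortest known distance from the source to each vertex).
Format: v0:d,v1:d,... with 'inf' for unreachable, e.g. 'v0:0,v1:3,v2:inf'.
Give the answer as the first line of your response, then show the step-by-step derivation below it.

v0:4,v1:16,v2:6,v3:0,v4:inf,v5:inf,v6:4,v7:inf

step 1: dist = v0:4,v1:inf,v2:inf,v3:0,v4:inf,v5:inf,v6:4,v7:inf
step 2: dist = v0:4,v1:inf,v2:6,v3:0,v4:inf,v5:inf,v6:4,v7:inf
step 3: dist = v0:4,v1:inf,v2:6,v3:0,v4:inf,v5:inf,v6:4,v7:inf
step 4: dist = v0:4,v1:16,v2:6,v3:0,v4:inf,v5:inf,v6:4,v7:inf
step 5: dist = v0:4,v1:16,v2:6,v3:0,v4:inf,v5:inf,v6:4,v7:inf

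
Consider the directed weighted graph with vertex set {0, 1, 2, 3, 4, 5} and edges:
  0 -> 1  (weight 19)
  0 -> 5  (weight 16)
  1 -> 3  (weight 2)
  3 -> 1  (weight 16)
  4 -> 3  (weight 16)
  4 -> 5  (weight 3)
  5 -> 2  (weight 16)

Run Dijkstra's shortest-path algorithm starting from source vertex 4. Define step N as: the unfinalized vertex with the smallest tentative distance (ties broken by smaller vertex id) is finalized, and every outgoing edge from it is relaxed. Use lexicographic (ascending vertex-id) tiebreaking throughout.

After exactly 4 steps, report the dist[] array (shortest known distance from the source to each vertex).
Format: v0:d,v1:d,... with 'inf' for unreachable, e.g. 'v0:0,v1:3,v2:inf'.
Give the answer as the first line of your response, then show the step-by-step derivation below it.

v0:inf,v1:32,v2:19,v3:16,v4:0,v5:3

step 1: dist = v0:inf,v1:inf,v2:inf,v3:16,v4:0,v5:3
step 2: dist = v0:inf,v1:inf,v2:19,v3:16,v4:0,v5:3
step 3: dist = v0:inf,v1:32,v2:19,v3:16,v4:0,v5:3
step 4: dist = v0:inf,v1:32,v2:19,v3:16,v4:0,v5:3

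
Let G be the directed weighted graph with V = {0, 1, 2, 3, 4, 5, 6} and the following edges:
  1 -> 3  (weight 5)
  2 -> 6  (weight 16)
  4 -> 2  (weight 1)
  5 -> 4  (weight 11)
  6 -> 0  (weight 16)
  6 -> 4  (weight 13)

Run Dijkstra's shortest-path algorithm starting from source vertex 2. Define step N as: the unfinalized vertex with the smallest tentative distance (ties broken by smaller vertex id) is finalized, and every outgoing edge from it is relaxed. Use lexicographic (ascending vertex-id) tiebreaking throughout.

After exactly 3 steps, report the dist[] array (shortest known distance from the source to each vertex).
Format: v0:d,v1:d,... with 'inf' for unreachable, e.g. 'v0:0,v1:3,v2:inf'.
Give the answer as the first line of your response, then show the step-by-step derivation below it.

v0:32,v1:inf,v2:0,v3:inf,v4:29,v5:inf,v6:16

step 1: dist = v0:inf,v1:inf,v2:0,v3:inf,v4:inf,v5:inf,v6:16
step 2: dist = v0:32,v1:inf,v2:0,v3:inf,v4:29,v5:inf,v6:16
step 3: dist = v0:32,v1:inf,v2:0,v3:inf,v4:29,v5:inf,v6:16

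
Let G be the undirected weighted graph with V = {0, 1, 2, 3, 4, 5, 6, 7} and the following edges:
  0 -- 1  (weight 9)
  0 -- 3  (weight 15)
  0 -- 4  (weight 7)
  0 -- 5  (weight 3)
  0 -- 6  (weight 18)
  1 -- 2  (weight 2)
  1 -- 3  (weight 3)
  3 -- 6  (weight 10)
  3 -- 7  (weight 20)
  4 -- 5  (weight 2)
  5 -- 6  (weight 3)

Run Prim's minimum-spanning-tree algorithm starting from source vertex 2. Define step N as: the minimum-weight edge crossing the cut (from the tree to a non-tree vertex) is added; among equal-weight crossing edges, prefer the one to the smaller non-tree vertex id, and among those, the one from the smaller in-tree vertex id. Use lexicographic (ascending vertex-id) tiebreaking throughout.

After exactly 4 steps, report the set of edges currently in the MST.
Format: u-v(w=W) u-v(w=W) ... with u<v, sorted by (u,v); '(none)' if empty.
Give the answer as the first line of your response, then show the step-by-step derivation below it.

0-1(w=9) 0-5(w=3) 1-2(w=2) 1-3(w=3)

step 1: add edge 1-2 (w=2); MST = {1-2(w=2)}
step 2: add edge 1-3 (w=3); MST = {1-2(w=2) 1-3(w=3)}
step 3: add edge 0-1 (w=9); MST = {0-1(w=9) 1-2(w=2) 1-3(w=3)}
step 4: add edge 0-5 (w=3); MST = {0-1(w=9) 0-5(w=3) 1-2(w=2) 1-3(w=3)}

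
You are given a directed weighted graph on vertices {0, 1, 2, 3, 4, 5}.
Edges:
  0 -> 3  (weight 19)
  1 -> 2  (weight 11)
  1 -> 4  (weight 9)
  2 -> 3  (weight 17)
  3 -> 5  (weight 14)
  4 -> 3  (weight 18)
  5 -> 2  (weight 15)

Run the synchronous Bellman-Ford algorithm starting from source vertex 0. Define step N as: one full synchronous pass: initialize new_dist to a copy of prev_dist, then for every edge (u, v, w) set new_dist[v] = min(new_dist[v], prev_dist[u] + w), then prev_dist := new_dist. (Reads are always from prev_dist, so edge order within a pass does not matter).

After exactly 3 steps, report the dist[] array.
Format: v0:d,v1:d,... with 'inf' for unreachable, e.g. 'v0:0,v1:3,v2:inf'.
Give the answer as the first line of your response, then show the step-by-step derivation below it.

v0:0,v1:inf,v2:48,v3:19,v4:inf,v5:33

step 1: dist = v0:0,v1:inf,v2:inf,v3:19,v4:inf,v5:inf
step 2: dist = v0:0,v1:inf,v2:inf,v3:19,v4:inf,v5:33
step 3: dist = v0:0,v1:inf,v2:48,v3:19,v4:inf,v5:33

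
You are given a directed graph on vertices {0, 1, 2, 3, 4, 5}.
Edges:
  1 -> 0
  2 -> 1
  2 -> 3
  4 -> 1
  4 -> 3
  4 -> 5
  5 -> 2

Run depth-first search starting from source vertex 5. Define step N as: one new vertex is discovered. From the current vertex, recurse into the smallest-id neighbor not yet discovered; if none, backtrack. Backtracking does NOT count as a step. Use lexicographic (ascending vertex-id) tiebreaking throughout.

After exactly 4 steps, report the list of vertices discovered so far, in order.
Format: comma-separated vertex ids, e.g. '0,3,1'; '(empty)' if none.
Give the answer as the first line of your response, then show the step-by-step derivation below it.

5,2,1,0

step 1: discover 5; path=5; order=5
step 2: discover 2; path=5>2; order=5,2
step 3: discover 1; path=5>2>1; order=5,2,1
step 4: discover 0; path=5>2>1>0; order=5,2,1,0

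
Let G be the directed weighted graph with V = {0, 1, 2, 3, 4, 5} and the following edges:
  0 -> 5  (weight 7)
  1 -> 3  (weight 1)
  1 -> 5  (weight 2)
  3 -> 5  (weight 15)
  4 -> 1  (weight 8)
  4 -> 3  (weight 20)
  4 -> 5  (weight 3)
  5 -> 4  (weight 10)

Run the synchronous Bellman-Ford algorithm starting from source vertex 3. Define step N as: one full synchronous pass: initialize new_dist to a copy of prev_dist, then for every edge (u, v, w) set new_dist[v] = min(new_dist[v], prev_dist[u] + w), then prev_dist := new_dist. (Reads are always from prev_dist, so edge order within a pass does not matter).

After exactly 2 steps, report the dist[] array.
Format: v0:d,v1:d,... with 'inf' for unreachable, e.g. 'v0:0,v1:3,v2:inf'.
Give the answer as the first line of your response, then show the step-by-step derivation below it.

v0:inf,v1:inf,v2:inf,v3:0,v4:25,v5:15

step 1: dist = v0:inf,v1:inf,v2:inf,v3:0,v4:inf,v5:15
step 2: dist = v0:inf,v1:inf,v2:inf,v3:0,v4:25,v5:15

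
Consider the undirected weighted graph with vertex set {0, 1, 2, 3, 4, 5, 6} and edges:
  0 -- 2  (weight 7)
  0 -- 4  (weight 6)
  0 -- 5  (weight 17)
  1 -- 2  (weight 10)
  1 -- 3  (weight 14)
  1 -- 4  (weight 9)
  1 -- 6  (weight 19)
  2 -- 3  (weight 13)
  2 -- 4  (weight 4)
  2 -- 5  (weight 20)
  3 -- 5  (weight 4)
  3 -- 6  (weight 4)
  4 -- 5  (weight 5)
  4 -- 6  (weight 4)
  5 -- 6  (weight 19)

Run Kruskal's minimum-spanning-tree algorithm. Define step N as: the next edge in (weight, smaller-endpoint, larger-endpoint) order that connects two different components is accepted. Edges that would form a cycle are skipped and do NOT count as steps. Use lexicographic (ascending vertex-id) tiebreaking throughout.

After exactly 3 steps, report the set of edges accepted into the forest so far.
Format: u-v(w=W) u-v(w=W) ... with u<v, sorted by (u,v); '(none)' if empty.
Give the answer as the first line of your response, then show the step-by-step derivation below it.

2-4(w=4) 3-5(w=4) 3-6(w=4)

step 1: add edge 2-4 (w=4); MST = {2-4(w=4)}
step 2: add edge 3-5 (w=4); MST = {2-4(w=4) 3-5(w=4)}
step 3: add edge 3-6 (w=4); MST = {2-4(w=4) 3-5(w=4) 3-6(w=4)}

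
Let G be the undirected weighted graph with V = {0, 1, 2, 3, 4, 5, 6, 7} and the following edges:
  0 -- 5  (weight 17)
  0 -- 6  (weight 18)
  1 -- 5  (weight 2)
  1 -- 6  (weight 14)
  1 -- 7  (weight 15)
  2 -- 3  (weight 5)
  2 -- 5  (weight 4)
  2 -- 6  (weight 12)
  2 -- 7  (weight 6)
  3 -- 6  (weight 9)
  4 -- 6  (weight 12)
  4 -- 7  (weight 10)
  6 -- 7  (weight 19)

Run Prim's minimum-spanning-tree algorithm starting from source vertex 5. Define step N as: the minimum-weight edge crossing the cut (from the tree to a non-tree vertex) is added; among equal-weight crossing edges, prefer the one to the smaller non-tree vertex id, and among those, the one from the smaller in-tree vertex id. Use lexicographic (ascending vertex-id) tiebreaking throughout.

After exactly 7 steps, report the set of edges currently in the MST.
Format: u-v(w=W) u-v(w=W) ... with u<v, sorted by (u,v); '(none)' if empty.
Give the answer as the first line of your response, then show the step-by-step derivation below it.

0-5(w=17) 1-5(w=2) 2-3(w=5) 2-5(w=4) 2-7(w=6) 3-6(w=9) 4-7(w=10)

step 1: add edge 1-5 (w=2); MST = {1-5(w=2)}
step 2: add edge 2-5 (w=4); MST = {1-5(w=2) 2-5(w=4)}
step 3: add edge 2-3 (w=5); MST = {1-5(w=2) 2-3(w=5) 2-5(w=4)}
step 4: add edge 2-7 (w=6); MST = {1-5(w=2) 2-3(w=5) 2-5(w=4) 2-7(w=6)}
step 5: add edge 3-6 (w=9); MST = {1-5(w=2) 2-3(w=5) 2-5(w=4) 2-7(w=6) 3-6(w=9)}
step 6: add edge 4-7 (w=10); MST = {1-5(w=2) 2-3(w=5) 2-5(w=4) 2-7(w=6) 3-6(w=9) 4-7(w=10)}
step 7: add edge 0-5 (w=17); MST = {0-5(w=17) 1-5(w=2) 2-3(w=5) 2-5(w=4) 2-7(w=6) 3-6(w=9) 4-7(w=10)}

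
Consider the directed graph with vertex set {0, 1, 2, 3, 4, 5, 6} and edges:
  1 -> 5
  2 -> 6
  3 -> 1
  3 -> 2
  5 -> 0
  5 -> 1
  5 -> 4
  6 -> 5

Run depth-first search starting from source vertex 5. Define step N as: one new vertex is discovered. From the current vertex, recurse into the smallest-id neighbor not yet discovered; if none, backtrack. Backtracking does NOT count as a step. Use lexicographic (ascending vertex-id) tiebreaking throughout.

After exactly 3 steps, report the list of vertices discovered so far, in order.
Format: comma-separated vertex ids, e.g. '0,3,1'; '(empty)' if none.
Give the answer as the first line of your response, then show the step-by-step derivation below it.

5,0,1

step 1: discover 5; path=5; order=5
step 2: discover 0; path=5>0; order=5,0
step 3: discover 1; path=5>1; order=5,0,1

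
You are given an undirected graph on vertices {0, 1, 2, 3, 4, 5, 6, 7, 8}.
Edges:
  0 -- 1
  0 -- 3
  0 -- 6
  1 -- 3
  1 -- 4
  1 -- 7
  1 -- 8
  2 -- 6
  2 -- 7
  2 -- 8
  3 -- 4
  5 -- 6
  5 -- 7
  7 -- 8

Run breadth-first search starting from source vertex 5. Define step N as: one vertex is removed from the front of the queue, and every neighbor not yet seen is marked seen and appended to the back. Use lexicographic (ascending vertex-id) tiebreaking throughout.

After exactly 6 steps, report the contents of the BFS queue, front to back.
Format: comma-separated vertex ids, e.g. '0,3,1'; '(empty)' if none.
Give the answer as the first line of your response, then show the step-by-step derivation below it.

8,3,4

step 1: dequeue 5; queue=[6,7]; order=5
step 2: dequeue 6; queue=[7,0,2]; order=5,6
step 3: dequeue 7; queue=[0,2,1,8]; order=5,6,7
step 4: dequeue 0; queue=[2,1,8,3]; order=5,6,7,0
step 5: dequeue 2; queue=[1,8,3]; order=5,6,7,0,2
step 6: dequeue 1; queue=[8,3,4]; order=5,6,7,0,2,1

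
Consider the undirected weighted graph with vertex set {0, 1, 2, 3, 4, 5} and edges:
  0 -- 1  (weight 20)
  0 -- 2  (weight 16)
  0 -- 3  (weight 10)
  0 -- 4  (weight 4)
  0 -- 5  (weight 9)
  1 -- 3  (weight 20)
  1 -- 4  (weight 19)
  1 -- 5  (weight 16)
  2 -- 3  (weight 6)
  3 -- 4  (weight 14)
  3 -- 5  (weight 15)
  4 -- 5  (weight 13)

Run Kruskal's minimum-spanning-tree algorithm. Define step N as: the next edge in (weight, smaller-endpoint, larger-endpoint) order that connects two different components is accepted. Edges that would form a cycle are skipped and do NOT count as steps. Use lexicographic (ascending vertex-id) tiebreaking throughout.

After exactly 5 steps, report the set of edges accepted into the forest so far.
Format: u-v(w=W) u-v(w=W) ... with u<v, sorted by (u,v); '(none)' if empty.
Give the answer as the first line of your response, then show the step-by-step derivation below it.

0-3(w=10) 0-4(w=4) 0-5(w=9) 1-5(w=16) 2-3(w=6)

step 1: add edge 0-4 (w=4); MST = {0-4(w=4)}
step 2: add edge 2-3 (w=6); MST = {0-4(w=4) 2-3(w=6)}
step 3: add edge 0-5 (w=9); MST = {0-4(w=4) 0-5(w=9) 2-3(w=6)}
step 4: add edge 0-3 (w=10); MST = {0-3(w=10) 0-4(w=4) 0-5(w=9) 2-3(w=6)}
step 5: add edge 1-5 (w=16); MST = {0-3(w=10) 0-4(w=4) 0-5(w=9) 1-5(w=16) 2-3(w=6)}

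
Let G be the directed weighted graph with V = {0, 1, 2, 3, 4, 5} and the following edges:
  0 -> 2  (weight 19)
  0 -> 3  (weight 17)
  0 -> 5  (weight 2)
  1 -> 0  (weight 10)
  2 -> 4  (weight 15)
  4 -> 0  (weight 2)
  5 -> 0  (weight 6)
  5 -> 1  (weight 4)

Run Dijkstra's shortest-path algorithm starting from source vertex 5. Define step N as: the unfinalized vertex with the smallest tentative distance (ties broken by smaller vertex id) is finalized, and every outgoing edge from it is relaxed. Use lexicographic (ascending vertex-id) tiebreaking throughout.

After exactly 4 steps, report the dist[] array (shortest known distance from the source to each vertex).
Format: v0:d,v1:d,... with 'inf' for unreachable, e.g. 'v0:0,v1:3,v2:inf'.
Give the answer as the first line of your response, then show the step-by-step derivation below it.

v0:6,v1:4,v2:25,v3:23,v4:inf,v5:0

step 1: dist = v0:6,v1:4,v2:inf,v3:inf,v4:inf,v5:0
step 2: dist = v0:6,v1:4,v2:inf,v3:inf,v4:inf,v5:0
step 3: dist = v0:6,v1:4,v2:25,v3:23,v4:inf,v5:0
step 4: dist = v0:6,v1:4,v2:25,v3:23,v4:inf,v5:0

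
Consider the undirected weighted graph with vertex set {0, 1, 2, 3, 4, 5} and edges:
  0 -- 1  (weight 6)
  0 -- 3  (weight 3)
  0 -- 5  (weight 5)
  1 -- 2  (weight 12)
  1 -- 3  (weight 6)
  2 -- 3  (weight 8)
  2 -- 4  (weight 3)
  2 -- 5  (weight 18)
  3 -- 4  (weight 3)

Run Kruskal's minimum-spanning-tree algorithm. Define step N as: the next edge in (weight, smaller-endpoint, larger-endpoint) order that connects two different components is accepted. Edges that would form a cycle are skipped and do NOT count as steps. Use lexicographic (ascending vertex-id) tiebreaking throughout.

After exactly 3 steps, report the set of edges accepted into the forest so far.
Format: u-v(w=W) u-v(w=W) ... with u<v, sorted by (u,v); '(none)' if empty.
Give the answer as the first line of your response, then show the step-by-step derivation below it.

0-3(w=3) 2-4(w=3) 3-4(w=3)

step 1: add edge 0-3 (w=3); MST = {0-3(w=3)}
step 2: add edge 2-4 (w=3); MST = {0-3(w=3) 2-4(w=3)}
step 3: add edge 3-4 (w=3); MST = {0-3(w=3) 2-4(w=3) 3-4(w=3)}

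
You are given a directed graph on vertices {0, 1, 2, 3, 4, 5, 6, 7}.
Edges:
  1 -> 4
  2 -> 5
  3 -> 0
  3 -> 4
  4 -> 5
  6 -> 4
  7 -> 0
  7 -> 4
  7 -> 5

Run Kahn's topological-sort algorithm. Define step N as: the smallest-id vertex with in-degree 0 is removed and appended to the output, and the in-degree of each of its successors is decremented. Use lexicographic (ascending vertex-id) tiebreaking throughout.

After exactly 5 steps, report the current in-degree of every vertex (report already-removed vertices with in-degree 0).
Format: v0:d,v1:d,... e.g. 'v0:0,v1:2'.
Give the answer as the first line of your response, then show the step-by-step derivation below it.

v0:0,v1:0,v2:0,v3:0,v4:0,v5:1,v6:0,v7:0

step 1: output 1; order=[1]; indeg=(2,0,0,0,3,3,0,0)
step 2: output 2; order=[1,2]; indeg=(2,0,0,0,3,2,0,0)
step 3: output 3; order=[1,2,3]; indeg=(1,0,0,0,2,2,0,0)
step 4: output 6; order=[1,2,3,6]; indeg=(1,0,0,0,1,2,0,0)
step 5: output 7; order=[1,2,3,6,7]; indeg=(0,0,0,0,0,1,0,0)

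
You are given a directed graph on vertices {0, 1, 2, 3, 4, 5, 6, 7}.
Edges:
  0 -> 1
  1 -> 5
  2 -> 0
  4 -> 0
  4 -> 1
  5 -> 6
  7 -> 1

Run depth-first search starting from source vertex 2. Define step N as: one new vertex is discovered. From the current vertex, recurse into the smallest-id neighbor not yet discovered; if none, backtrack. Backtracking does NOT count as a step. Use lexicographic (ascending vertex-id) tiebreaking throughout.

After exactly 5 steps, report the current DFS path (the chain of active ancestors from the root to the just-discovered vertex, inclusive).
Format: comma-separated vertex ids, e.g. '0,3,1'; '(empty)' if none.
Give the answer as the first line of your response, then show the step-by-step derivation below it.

2,0,1,5,6

step 1: discover 2; path=2; order=2
step 2: discover 0; path=2>0; order=2,0
step 3: discover 1; path=2>0>1; order=2,0,1
step 4: discover 5; path=2>0>1>5; order=2,0,1,5
step 5: discover 6; path=2>0>1>5>6; order=2,0,1,5,6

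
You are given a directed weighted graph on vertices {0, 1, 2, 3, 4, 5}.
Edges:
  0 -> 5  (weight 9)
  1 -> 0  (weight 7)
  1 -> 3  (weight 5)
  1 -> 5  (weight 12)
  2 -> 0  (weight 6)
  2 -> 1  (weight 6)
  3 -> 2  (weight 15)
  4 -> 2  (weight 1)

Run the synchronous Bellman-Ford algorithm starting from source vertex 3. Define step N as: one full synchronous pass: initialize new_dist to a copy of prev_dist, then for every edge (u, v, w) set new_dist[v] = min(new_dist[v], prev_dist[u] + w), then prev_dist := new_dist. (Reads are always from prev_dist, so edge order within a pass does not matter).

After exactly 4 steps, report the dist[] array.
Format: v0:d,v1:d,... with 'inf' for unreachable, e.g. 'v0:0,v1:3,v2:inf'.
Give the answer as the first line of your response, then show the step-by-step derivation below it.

v0:21,v1:21,v2:15,v3:0,v4:inf,v5:30

step 1: dist = v0:inf,v1:inf,v2:15,v3:0,v4:inf,v5:inf
step 2: dist = v0:21,v1:21,v2:15,v3:0,v4:inf,v5:inf
step 3: dist = v0:21,v1:21,v2:15,v3:0,v4:inf,v5:30
step 4: dist = v0:21,v1:21,v2:15,v3:0,v4:inf,v5:30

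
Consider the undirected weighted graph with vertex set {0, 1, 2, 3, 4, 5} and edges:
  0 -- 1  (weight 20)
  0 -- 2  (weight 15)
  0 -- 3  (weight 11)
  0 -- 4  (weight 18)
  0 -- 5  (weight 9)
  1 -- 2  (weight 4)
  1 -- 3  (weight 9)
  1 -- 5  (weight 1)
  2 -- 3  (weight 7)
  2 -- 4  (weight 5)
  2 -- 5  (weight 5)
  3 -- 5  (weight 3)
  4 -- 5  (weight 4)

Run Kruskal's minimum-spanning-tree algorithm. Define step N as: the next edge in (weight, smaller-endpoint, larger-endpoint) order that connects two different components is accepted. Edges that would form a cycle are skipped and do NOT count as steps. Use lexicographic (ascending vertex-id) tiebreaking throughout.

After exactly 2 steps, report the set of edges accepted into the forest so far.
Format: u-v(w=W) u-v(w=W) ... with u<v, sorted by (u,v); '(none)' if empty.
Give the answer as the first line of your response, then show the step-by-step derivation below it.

1-5(w=1) 3-5(w=3)

step 1: add edge 1-5 (w=1); MST = {1-5(w=1)}
step 2: add edge 3-5 (w=3); MST = {1-5(w=1) 3-5(w=3)}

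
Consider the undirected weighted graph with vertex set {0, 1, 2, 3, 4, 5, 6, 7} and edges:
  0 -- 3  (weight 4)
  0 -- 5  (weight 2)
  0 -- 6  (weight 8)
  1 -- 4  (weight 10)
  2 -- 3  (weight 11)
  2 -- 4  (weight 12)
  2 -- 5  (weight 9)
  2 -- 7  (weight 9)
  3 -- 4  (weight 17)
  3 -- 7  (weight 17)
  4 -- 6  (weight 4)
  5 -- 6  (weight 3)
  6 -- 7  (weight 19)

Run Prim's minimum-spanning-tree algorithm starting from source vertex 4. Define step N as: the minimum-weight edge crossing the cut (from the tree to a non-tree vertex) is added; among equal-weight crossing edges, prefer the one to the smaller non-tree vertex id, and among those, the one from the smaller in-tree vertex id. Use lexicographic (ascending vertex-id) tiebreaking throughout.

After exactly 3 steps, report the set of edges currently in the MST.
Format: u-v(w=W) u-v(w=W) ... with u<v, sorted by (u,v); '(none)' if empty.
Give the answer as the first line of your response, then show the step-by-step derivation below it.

0-5(w=2) 4-6(w=4) 5-6(w=3)

step 1: add edge 4-6 (w=4); MST = {4-6(w=4)}
step 2: add edge 5-6 (w=3); MST = {4-6(w=4) 5-6(w=3)}
step 3: add edge 0-5 (w=2); MST = {0-5(w=2) 4-6(w=4) 5-6(w=3)}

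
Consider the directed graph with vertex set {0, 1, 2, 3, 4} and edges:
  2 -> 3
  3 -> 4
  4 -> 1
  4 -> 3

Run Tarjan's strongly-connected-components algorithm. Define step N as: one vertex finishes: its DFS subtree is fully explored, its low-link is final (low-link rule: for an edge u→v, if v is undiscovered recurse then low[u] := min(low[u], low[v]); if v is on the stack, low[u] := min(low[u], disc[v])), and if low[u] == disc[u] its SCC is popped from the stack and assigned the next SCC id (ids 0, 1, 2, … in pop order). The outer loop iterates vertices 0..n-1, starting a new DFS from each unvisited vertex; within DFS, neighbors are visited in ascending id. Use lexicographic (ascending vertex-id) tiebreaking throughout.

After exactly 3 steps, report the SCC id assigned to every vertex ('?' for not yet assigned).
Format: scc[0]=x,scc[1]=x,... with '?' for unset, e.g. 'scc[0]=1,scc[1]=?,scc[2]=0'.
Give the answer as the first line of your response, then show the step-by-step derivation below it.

scc[0]=0,scc[1]=1,scc[2]=?,scc[3]=?,scc[4]=?

step 1: low=(low[0]=0,low[1]=?,low[2]=?,low[3]=?,low[4]=?); scc=(scc[0]=0,scc[1]=?,scc[2]=?,scc[3]=?,scc[4]=?)
step 2: low=(low[0]=0,low[1]=1,low[2]=?,low[3]=?,low[4]=?); scc=(scc[0]=0,scc[1]=1,scc[2]=?,scc[3]=?,scc[4]=?)
step 3: low=(low[0]=0,low[1]=1,low[2]=2,low[3]=3,low[4]=3); scc=(scc[0]=0,scc[1]=1,scc[2]=?,scc[3]=?,scc[4]=?)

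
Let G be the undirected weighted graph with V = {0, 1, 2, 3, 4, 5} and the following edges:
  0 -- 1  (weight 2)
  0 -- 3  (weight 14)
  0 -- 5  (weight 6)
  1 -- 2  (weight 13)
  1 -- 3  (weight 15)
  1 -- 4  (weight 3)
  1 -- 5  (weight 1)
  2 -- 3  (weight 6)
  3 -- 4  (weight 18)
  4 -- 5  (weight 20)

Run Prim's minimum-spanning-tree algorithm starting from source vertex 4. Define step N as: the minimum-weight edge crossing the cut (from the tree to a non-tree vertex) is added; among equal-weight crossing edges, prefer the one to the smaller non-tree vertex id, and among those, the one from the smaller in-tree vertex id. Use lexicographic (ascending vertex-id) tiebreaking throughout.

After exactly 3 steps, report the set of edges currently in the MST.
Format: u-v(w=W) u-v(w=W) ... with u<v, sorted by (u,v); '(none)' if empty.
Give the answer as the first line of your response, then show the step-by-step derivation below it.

0-1(w=2) 1-4(w=3) 1-5(w=1)

step 1: add edge 1-4 (w=3); MST = {1-4(w=3)}
step 2: add edge 1-5 (w=1); MST = {1-4(w=3) 1-5(w=1)}
step 3: add edge 0-1 (w=2); MST = {0-1(w=2) 1-4(w=3) 1-5(w=1)}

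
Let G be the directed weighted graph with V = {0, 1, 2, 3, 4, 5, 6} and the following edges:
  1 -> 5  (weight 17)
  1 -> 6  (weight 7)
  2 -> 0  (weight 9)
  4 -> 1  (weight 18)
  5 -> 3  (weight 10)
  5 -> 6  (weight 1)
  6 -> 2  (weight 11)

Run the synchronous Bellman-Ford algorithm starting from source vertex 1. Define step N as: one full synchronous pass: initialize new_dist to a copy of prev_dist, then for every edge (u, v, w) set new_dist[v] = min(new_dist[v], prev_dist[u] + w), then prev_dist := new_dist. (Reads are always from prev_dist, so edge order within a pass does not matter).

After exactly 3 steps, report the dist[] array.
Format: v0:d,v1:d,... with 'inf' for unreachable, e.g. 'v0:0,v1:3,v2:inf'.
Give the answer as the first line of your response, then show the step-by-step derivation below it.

v0:27,v1:0,v2:18,v3:27,v4:inf,v5:17,v6:7

step 1: dist = v0:inf,v1:0,v2:inf,v3:inf,v4:inf,v5:17,v6:7
step 2: dist = v0:inf,v1:0,v2:18,v3:27,v4:inf,v5:17,v6:7
step 3: dist = v0:27,v1:0,v2:18,v3:27,v4:inf,v5:17,v6:7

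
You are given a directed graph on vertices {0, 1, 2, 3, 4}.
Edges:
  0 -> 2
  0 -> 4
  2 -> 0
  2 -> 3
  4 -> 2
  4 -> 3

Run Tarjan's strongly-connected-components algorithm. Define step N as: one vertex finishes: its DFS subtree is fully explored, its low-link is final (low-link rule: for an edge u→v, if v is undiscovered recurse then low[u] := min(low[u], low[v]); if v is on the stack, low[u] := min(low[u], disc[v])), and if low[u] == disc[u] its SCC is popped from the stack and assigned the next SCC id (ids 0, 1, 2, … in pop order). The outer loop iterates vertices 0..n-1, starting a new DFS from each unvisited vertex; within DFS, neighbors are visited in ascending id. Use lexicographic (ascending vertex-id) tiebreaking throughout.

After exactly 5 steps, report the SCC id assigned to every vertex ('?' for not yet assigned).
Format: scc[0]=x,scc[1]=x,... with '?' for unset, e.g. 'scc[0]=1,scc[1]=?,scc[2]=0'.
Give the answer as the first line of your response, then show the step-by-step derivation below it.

scc[0]=1,scc[1]=2,scc[2]=1,scc[3]=0,scc[4]=1

step 1: low=(low[0]=0,low[1]=?,low[2]=0,low[3]=2,low[4]=?); scc=(scc[0]=?,scc[1]=?,scc[2]=?,scc[3]=0,scc[4]=?)
step 2: low=(low[0]=0,low[1]=?,low[2]=0,low[3]=2,low[4]=?); scc=(scc[0]=?,scc[1]=?,scc[2]=?,scc[3]=0,scc[4]=?)
step 3: low=(low[0]=0,low[1]=?,low[2]=0,low[3]=2,low[4]=1); scc=(scc[0]=?,scc[1]=?,scc[2]=?,scc[3]=0,scc[4]=?)
step 4: low=(low[0]=0,low[1]=?,low[2]=0,low[3]=2,low[4]=1); scc=(scc[0]=1,scc[1]=?,scc[2]=1,scc[3]=0,scc[4]=1)
step 5: low=(low[0]=0,low[1]=4,low[2]=0,low[3]=2,low[4]=1); scc=(scc[0]=1,scc[1]=2,scc[2]=1,scc[3]=0,scc[4]=1)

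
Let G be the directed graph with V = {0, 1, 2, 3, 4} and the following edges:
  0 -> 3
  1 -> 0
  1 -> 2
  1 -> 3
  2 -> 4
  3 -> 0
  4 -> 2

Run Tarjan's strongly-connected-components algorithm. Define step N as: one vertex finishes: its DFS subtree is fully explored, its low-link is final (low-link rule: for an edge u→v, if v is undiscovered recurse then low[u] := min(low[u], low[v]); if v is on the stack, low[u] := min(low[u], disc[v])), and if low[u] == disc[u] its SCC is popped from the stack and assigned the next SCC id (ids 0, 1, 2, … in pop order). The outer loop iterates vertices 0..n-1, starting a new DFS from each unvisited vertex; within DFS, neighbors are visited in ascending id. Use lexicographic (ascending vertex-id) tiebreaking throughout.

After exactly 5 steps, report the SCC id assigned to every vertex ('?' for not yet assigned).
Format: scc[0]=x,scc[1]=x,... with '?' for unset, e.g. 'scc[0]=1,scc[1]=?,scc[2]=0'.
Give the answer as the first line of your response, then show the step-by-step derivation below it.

scc[0]=0,scc[1]=2,scc[2]=1,scc[3]=0,scc[4]=1

step 1: low=(low[0]=0,low[1]=?,low[2]=?,low[3]=0,low[4]=?); scc=(scc[0]=?,scc[1]=?,scc[2]=?,scc[3]=?,scc[4]=?)
step 2: low=(low[0]=0,low[1]=?,low[2]=?,low[3]=0,low[4]=?); scc=(scc[0]=0,scc[1]=?,scc[2]=?,scc[3]=0,scc[4]=?)
step 3: low=(low[0]=0,low[1]=2,low[2]=3,low[3]=0,low[4]=3); scc=(scc[0]=0,scc[1]=?,scc[2]=?,scc[3]=0,scc[4]=?)
step 4: low=(low[0]=0,low[1]=2,low[2]=3,low[3]=0,low[4]=3); scc=(scc[0]=0,scc[1]=?,scc[2]=1,scc[3]=0,scc[4]=1)
step 5: low=(low[0]=0,low[1]=2,low[2]=3,low[3]=0,low[4]=3); scc=(scc[0]=0,scc[1]=2,scc[2]=1,scc[3]=0,scc[4]=1)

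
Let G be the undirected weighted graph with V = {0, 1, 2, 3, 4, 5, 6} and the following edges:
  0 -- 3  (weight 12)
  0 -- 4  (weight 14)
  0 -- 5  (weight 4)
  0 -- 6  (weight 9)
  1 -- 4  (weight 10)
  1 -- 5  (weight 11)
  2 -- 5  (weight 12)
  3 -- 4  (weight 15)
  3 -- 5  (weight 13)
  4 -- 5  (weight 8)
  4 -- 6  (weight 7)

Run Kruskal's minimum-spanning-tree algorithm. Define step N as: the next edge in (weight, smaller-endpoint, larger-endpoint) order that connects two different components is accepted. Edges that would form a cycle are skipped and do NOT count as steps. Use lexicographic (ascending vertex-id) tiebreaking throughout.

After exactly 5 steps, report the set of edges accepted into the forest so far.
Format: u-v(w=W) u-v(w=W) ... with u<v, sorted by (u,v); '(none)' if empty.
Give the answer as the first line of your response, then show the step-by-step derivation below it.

0-3(w=12) 0-5(w=4) 1-4(w=10) 4-5(w=8) 4-6(w=7)

step 1: add edge 0-5 (w=4); MST = {0-5(w=4)}
step 2: add edge 4-6 (w=7); MST = {0-5(w=4) 4-6(w=7)}
step 3: add edge 4-5 (w=8); MST = {0-5(w=4) 4-5(w=8) 4-6(w=7)}
step 4: add edge 1-4 (w=10); MST = {0-5(w=4) 1-4(w=10) 4-5(w=8) 4-6(w=7)}
step 5: add edge 0-3 (w=12); MST = {0-3(w=12) 0-5(w=4) 1-4(w=10) 4-5(w=8) 4-6(w=7)}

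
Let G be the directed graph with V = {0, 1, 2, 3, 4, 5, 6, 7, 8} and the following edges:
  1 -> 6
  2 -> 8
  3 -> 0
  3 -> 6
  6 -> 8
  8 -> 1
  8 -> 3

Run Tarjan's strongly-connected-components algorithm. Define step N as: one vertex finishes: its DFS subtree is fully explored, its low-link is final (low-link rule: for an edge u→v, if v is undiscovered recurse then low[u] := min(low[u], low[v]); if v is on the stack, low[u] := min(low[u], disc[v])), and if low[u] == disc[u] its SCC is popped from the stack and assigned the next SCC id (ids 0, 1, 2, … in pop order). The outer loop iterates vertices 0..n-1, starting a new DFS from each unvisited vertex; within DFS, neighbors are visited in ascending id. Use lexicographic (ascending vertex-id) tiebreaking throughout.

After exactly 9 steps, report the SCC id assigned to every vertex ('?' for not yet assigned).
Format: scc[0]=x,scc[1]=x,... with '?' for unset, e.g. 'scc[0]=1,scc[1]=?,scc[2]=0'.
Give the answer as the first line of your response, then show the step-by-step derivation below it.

scc[0]=0,scc[1]=1,scc[2]=2,scc[3]=1,scc[4]=3,scc[5]=4,scc[6]=1,scc[7]=5,scc[8]=1

step 1: low=(low[0]=0,low[1]=?,low[2]=?,low[3]=?,low[4]=?,low[5]=?,low[6]=?,low[7]=?,low[8]=?); scc=(scc[0]=0,scc[1]=?,scc[2]=?,scc[3]=?,scc[4]=?,scc[5]=?,scc[6]=?,scc[7]=?,scc[8]=?)
step 2: low=(low[0]=0,low[1]=1,low[2]=?,low[3]=2,low[4]=?,low[5]=?,low[6]=2,low[7]=?,low[8]=1); scc=(scc[0]=0,scc[1]=?,scc[2]=?,scc[3]=?,scc[4]=?,scc[5]=?,scc[6]=?,scc[7]=?,scc[8]=?)
step 3: low=(low[0]=0,low[1]=1,low[2]=?,low[3]=2,low[4]=?,low[5]=?,low[6]=2,low[7]=?,low[8]=1); scc=(scc[0]=0,scc[1]=?,scc[2]=?,scc[3]=?,scc[4]=?,scc[5]=?,scc[6]=?,scc[7]=?,scc[8]=?)
step 4: low=(low[0]=0,low[1]=1,low[2]=?,low[3]=2,low[4]=?,low[5]=?,low[6]=1,low[7]=?,low[8]=1); scc=(scc[0]=0,scc[1]=?,scc[2]=?,scc[3]=?,scc[4]=?,scc[5]=?,scc[6]=?,scc[7]=?,scc[8]=?)
step 5: low=(low[0]=0,low[1]=1,low[2]=?,low[3]=2,low[4]=?,low[5]=?,low[6]=1,low[7]=?,low[8]=1); scc=(scc[0]=0,scc[1]=1,scc[2]=?,scc[3]=1,scc[4]=?,scc[5]=?,scc[6]=1,scc[7]=?,scc[8]=1)
step 6: low=(low[0]=0,low[1]=1,low[2]=5,low[3]=2,low[4]=?,low[5]=?,low[6]=1,low[7]=?,low[8]=1); scc=(scc[0]=0,scc[1]=1,scc[2]=2,scc[3]=1,scc[4]=?,scc[5]=?,scc[6]=1,scc[7]=?,scc[8]=1)
step 7: low=(low[0]=0,low[1]=1,low[2]=5,low[3]=2,low[4]=6,low[5]=?,low[6]=1,low[7]=?,low[8]=1); scc=(scc[0]=0,scc[1]=1,scc[2]=2,scc[3]=1,scc[4]=3,scc[5]=?,scc[6]=1,scc[7]=?,scc[8]=1)
step 8: low=(low[0]=0,low[1]=1,low[2]=5,low[3]=2,low[4]=6,low[5]=7,low[6]=1,low[7]=?,low[8]=1); scc=(scc[0]=0,scc[1]=1,scc[2]=2,scc[3]=1,scc[4]=3,scc[5]=4,scc[6]=1,scc[7]=?,scc[8]=1)
step 9: low=(low[0]=0,low[1]=1,low[2]=5,low[3]=2,low[4]=6,low[5]=7,low[6]=1,low[7]=8,low[8]=1); scc=(scc[0]=0,scc[1]=1,scc[2]=2,scc[3]=1,scc[4]=3,scc[5]=4,scc[6]=1,scc[7]=5,scc[8]=1)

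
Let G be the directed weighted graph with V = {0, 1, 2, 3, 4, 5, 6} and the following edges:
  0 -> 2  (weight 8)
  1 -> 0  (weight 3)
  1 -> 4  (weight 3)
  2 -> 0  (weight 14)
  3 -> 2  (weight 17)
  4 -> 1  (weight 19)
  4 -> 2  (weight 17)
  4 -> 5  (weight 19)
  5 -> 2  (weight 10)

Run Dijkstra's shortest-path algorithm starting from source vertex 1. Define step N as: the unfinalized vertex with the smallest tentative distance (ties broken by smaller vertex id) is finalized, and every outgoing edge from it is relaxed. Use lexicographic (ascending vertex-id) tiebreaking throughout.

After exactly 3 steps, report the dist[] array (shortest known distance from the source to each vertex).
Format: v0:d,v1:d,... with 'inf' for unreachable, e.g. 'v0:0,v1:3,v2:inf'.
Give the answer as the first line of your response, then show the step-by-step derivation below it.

v0:3,v1:0,v2:11,v3:inf,v4:3,v5:22,v6:inf

step 1: dist = v0:3,v1:0,v2:inf,v3:inf,v4:3,v5:inf,v6:inf
step 2: dist = v0:3,v1:0,v2:11,v3:inf,v4:3,v5:inf,v6:inf
step 3: dist = v0:3,v1:0,v2:11,v3:inf,v4:3,v5:22,v6:inf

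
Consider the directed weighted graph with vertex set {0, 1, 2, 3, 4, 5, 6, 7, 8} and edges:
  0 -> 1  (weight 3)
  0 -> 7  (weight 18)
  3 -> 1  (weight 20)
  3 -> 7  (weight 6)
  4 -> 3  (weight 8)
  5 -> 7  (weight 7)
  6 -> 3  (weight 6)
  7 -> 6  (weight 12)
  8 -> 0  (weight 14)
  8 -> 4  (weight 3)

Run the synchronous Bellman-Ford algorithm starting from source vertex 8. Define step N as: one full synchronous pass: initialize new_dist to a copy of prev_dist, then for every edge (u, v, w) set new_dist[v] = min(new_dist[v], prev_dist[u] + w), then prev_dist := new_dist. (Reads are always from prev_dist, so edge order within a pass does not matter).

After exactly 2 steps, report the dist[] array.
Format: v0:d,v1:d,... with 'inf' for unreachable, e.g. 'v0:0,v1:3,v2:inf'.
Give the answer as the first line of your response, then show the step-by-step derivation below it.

v0:14,v1:17,v2:inf,v3:11,v4:3,v5:inf,v6:inf,v7:32,v8:0

step 1: dist = v0:14,v1:inf,v2:inf,v3:inf,v4:3,v5:inf,v6:inf,v7:inf,v8:0
step 2: dist = v0:14,v1:17,v2:inf,v3:11,v4:3,v5:inf,v6:inf,v7:32,v8:0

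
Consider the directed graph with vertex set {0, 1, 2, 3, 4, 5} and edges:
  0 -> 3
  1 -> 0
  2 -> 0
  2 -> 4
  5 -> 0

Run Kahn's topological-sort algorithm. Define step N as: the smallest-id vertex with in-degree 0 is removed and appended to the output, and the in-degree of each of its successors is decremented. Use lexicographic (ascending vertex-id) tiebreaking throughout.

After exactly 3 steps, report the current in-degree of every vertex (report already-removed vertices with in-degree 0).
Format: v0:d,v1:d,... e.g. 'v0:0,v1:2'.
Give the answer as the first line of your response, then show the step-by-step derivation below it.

v0:1,v1:0,v2:0,v3:1,v4:0,v5:0

step 1: output 1; order=[1]; indeg=(2,0,0,1,1,0)
step 2: output 2; order=[1,2]; indeg=(1,0,0,1,0,0)
step 3: output 4; order=[1,2,4]; indeg=(1,0,0,1,0,0)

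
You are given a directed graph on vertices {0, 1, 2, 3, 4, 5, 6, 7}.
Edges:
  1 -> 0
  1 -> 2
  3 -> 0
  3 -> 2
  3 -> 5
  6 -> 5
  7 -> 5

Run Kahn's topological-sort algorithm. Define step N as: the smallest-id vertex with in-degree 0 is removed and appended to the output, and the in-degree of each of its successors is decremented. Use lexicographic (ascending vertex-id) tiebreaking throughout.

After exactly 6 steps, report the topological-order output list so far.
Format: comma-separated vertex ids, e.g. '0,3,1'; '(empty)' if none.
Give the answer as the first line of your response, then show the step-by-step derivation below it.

1,3,0,2,4,6

step 1: output 1; order=[1]; indeg=(1,0,1,0,0,3,0,0)
step 2: output 3; order=[1,3]; indeg=(0,0,0,0,0,2,0,0)
step 3: output 0; order=[1,3,0]; indeg=(0,0,0,0,0,2,0,0)
step 4: output 2; order=[1,3,0,2]; indeg=(0,0,0,0,0,2,0,0)
step 5: output 4; order=[1,3,0,2,4]; indeg=(0,0,0,0,0,2,0,0)
step 6: output 6; order=[1,3,0,2,4,6]; indeg=(0,0,0,0,0,1,0,0)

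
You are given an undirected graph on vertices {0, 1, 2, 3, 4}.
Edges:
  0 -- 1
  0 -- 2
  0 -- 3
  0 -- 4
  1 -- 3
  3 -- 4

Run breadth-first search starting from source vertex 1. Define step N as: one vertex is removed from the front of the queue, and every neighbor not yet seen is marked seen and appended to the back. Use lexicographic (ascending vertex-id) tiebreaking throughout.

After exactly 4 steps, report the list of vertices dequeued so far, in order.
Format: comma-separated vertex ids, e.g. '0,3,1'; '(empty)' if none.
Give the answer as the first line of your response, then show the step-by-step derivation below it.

1,0,3,2

step 1: dequeue 1; queue=[0,3]; order=1
step 2: dequeue 0; queue=[3,2,4]; order=1,0
step 3: dequeue 3; queue=[2,4]; order=1,0,3
step 4: dequeue 2; queue=[4]; order=1,0,3,2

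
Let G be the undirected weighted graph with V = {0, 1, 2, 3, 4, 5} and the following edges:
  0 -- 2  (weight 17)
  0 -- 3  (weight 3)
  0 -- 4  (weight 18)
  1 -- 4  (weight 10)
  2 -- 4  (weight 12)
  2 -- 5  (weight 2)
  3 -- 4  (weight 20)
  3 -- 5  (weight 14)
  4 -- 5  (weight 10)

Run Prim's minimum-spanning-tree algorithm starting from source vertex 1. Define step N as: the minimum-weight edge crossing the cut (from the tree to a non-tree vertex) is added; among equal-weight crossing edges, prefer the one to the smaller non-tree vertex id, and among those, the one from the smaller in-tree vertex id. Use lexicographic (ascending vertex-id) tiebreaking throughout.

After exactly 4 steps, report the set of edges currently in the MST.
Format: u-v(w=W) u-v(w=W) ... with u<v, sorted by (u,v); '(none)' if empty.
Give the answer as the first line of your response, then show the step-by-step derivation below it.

1-4(w=10) 2-5(w=2) 3-5(w=14) 4-5(w=10)

step 1: add edge 1-4 (w=10); MST = {1-4(w=10)}
step 2: add edge 4-5 (w=10); MST = {1-4(w=10) 4-5(w=10)}
step 3: add edge 2-5 (w=2); MST = {1-4(w=10) 2-5(w=2) 4-5(w=10)}
step 4: add edge 3-5 (w=14); MST = {1-4(w=10) 2-5(w=2) 3-5(w=14) 4-5(w=10)}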